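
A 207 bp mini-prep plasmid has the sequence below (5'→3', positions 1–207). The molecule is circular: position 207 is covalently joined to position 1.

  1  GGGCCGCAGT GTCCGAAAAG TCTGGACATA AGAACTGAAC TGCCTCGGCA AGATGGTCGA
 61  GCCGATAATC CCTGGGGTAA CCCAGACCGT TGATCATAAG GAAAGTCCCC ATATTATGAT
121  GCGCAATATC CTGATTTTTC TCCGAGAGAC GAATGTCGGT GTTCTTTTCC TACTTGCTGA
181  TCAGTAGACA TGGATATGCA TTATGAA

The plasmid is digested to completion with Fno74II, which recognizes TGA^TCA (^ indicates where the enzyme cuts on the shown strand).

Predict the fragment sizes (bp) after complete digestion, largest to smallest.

120, 87 bp

Fno74II sites (TGATCA) start at positions 91, 178.
Fno74II cuts after base 3 of each site, so after positions 93, 180.
Circular molecule, 2 cuts → 2 fragments:
  94–180 → 87 bp
  181–207 then 1–93 → 27 + 93 = 120 bp
Sorted largest to smallest: 120, 87 bp.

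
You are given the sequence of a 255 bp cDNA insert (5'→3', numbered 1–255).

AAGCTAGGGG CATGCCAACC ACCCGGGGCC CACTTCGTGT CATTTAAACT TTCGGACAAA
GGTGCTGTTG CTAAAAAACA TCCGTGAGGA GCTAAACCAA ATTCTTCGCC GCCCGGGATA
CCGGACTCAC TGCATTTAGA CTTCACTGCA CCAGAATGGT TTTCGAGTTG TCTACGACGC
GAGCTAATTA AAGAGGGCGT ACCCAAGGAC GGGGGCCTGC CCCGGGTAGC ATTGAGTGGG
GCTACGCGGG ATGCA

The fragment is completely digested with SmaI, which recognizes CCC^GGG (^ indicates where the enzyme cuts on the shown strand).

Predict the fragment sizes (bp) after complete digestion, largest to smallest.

SmaI sites (CCCGGG) start at positions 22, 112, 221.
SmaI cuts after base 3 of each site, so after positions 24, 114, 223.
Linear molecule, 3 cuts → 4 fragments:
  1–24 → 24 bp
  25–114 → 90 bp
  115–223 → 109 bp
  224–255 → 32 bp
Sorted largest to smallest: 109, 90, 32, 24 bp.

109, 90, 32, 24 bp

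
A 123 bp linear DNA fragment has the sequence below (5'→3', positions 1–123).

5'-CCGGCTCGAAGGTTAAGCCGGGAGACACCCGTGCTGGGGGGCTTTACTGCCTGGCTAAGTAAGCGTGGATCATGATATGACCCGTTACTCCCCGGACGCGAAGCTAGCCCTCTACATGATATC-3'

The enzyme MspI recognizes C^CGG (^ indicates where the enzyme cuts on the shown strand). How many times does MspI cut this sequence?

3

CCGG occurs starting at positions 1, 18, 92.
MspI cuts at 3 sites.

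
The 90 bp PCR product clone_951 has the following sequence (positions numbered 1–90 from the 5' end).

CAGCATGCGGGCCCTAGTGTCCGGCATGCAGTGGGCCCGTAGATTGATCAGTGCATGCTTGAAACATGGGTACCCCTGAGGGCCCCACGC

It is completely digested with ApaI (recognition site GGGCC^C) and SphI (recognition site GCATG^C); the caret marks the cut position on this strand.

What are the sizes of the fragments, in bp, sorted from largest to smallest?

27, 20, 15, 9, 7, 6, 6 bp

ApaI sites (GGGCCC) start at positions 9, 33, 80.
ApaI cuts after base 5 of each site (before the last base), so after positions 13, 37, 84.
SphI sites (GCATGC) start at positions 3, 24, 53.
SphI cuts after base 5 of each site (before the last base), so after positions 7, 28, 57.
Combined cut positions: 7, 13, 28, 37, 57, 84.
Linear molecule, 6 cuts → 7 fragments:
  1–7 → 7 bp
  8–13 → 6 bp
  14–28 → 15 bp
  29–37 → 9 bp
  38–57 → 20 bp
  58–84 → 27 bp
  85–90 → 6 bp
Sorted largest to smallest: 27, 20, 15, 9, 7, 6, 6 bp.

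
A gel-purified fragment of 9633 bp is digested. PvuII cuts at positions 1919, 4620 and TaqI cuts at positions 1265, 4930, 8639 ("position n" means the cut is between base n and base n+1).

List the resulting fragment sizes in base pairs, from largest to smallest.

Combined cut positions (sorted): 1265, 1919, 4620, 4930, 8639.
Linear molecule, 5 cuts → 6 fragments:
  1265 − 0 = 1265 bp
  1919 − 1265 = 654 bp
  4620 − 1919 = 2701 bp
  4930 − 4620 = 310 bp
  8639 − 4930 = 3709 bp
  9633 − 8639 = 994 bp
Sorted largest to smallest: 3709, 2701, 1265, 994, 654, 310 bp.

3709, 2701, 1265, 994, 654, 310 bp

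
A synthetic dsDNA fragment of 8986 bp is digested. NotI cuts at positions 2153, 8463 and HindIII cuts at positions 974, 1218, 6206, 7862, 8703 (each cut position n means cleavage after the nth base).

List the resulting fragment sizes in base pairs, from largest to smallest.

Combined cut positions (sorted): 974, 1218, 2153, 6206, 7862, 8463, 8703.
Linear molecule, 7 cuts → 8 fragments:
  974 − 0 = 974 bp
  1218 − 974 = 244 bp
  2153 − 1218 = 935 bp
  6206 − 2153 = 4053 bp
  7862 − 6206 = 1656 bp
  8463 − 7862 = 601 bp
  8703 − 8463 = 240 bp
  8986 − 8703 = 283 bp
Sorted largest to smallest: 4053, 1656, 974, 935, 601, 283, 244, 240 bp.

4053, 1656, 974, 935, 601, 283, 244, 240 bp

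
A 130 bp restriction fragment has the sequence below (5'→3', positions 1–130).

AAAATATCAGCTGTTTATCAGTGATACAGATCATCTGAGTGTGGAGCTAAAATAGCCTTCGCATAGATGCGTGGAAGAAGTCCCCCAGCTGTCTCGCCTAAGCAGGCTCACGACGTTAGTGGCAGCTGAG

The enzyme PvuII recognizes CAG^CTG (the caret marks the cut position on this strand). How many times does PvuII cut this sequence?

3

CAGCTG occurs starting at positions 8, 86, 123.
PvuII cuts at 3 sites.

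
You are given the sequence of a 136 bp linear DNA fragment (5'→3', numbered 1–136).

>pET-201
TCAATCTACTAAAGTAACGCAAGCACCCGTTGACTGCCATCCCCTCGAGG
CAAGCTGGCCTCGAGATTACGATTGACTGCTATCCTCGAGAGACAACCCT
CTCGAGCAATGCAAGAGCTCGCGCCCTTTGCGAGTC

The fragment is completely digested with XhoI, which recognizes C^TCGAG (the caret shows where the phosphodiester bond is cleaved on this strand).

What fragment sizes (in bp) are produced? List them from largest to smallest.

XhoI sites (CTCGAG) start at positions 44, 60, 85, 101.
XhoI cuts after the first base of each site, so after positions 44, 60, 85, 101.
Linear molecule, 4 cuts → 5 fragments:
  1–44 → 44 bp
  45–60 → 16 bp
  61–85 → 25 bp
  86–101 → 16 bp
  102–136 → 35 bp
Sorted largest to smallest: 44, 35, 25, 16, 16 bp.

44, 35, 25, 16, 16 bp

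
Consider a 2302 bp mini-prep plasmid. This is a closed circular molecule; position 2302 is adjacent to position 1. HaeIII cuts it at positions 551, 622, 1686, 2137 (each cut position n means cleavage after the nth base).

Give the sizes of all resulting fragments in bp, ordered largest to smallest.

Circular molecule, 4 cuts → 4 fragments:
  622 − 551 = 71 bp
  1686 − 622 = 1064 bp
  2137 − 1686 = 451 bp
  wrap: 2302 − 2137 + 551 = 716 bp
Sorted largest to smallest: 1064, 716, 451, 71 bp.

1064, 716, 451, 71 bp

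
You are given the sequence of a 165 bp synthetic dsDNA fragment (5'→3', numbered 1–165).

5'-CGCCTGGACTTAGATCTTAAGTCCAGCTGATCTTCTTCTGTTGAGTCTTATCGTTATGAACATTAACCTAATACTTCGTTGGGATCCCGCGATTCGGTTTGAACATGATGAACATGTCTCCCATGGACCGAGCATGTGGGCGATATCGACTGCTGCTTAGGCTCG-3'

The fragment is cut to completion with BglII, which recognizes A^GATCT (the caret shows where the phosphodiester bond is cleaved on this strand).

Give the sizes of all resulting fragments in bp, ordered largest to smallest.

The BglII site (AGATCT) starts at position 12.
BglII cuts after the first base of each site, so after position 12.
Linear molecule, 1 cut → 2 fragments:
  1–12 → 12 bp
  13–165 → 153 bp
Sorted largest to smallest: 153, 12 bp.

153, 12 bp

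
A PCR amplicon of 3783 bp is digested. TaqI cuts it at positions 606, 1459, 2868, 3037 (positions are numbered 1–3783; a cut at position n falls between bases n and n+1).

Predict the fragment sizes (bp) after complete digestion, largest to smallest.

1409, 853, 746, 606, 169 bp

Linear molecule, 4 cuts → 5 fragments:
  606 − 0 = 606 bp
  1459 − 606 = 853 bp
  2868 − 1459 = 1409 bp
  3037 − 2868 = 169 bp
  3783 − 3037 = 746 bp
Sorted largest to smallest: 1409, 853, 746, 606, 169 bp.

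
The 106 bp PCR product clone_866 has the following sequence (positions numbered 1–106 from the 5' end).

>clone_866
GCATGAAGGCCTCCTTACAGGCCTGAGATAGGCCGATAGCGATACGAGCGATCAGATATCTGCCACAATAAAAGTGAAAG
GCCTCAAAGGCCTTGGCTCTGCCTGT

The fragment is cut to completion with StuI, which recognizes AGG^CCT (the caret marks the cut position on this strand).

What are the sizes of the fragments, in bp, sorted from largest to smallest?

StuI sites (AGGCCT) start at positions 7, 19, 79, 88.
StuI cuts after base 3 of each site, so after positions 9, 21, 81, 90.
Linear molecule, 4 cuts → 5 fragments:
  1–9 → 9 bp
  10–21 → 12 bp
  22–81 → 60 bp
  82–90 → 9 bp
  91–106 → 16 bp
Sorted largest to smallest: 60, 16, 12, 9, 9 bp.

60, 16, 12, 9, 9 bp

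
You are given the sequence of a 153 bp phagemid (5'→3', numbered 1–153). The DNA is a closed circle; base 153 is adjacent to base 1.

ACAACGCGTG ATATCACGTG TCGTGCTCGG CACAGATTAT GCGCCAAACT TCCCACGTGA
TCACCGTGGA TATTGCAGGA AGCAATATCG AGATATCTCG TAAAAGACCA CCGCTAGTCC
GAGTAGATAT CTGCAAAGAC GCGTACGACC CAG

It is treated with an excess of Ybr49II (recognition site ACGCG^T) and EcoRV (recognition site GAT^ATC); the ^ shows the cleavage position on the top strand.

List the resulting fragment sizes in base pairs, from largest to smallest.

82, 34, 18, 15, 4 bp

Ybr49II sites (ACGCGT) start at positions 4, 139.
Ybr49II cuts after base 5 of each site (before the last base), so after positions 8, 143.
EcoRV sites (GATATC) start at positions 10, 92, 126.
EcoRV cuts after base 3 of each site, so after positions 12, 94, 128.
Combined cut positions: 8, 12, 94, 128, 143.
Circular molecule, 5 cuts → 5 fragments:
  9–12 → 4 bp
  13–94 → 82 bp
  95–128 → 34 bp
  129–143 → 15 bp
  144–153 then 1–8 → 10 + 8 = 18 bp
Sorted largest to smallest: 82, 34, 18, 15, 4 bp.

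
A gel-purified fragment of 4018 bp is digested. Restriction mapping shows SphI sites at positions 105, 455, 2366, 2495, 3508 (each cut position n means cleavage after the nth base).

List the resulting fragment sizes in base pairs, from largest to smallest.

1911, 1013, 510, 350, 129, 105 bp

Linear molecule, 5 cuts → 6 fragments:
  105 − 0 = 105 bp
  455 − 105 = 350 bp
  2366 − 455 = 1911 bp
  2495 − 2366 = 129 bp
  3508 − 2495 = 1013 bp
  4018 − 3508 = 510 bp
Sorted largest to smallest: 1911, 1013, 510, 350, 129, 105 bp.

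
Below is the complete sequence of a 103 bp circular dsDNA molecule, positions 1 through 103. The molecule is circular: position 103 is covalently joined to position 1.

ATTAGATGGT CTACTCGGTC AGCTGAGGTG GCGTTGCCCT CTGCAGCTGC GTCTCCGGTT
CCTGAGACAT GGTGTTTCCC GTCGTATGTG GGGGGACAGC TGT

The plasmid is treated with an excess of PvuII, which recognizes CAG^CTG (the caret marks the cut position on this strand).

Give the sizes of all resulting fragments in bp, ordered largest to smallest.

53, 26, 24 bp

PvuII sites (CAGCTG) start at positions 20, 44, 97.
PvuII cuts after base 3 of each site, so after positions 22, 46, 99.
Circular molecule, 3 cuts → 3 fragments:
  23–46 → 24 bp
  47–99 → 53 bp
  100–103 then 1–22 → 4 + 22 = 26 bp
Sorted largest to smallest: 53, 26, 24 bp.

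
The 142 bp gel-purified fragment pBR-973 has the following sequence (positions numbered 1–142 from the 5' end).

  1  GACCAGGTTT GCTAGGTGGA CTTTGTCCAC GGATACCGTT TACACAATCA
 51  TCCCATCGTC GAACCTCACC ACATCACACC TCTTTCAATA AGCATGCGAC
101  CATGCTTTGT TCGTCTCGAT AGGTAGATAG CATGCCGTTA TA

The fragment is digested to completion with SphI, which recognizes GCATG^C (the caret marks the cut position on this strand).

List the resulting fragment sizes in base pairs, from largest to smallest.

96, 38, 8 bp

SphI sites (GCATGC) start at positions 92, 130.
SphI cuts after base 5 of each site (before the last base), so after positions 96, 134.
Linear molecule, 2 cuts → 3 fragments:
  1–96 → 96 bp
  97–134 → 38 bp
  135–142 → 8 bp
Sorted largest to smallest: 96, 38, 8 bp.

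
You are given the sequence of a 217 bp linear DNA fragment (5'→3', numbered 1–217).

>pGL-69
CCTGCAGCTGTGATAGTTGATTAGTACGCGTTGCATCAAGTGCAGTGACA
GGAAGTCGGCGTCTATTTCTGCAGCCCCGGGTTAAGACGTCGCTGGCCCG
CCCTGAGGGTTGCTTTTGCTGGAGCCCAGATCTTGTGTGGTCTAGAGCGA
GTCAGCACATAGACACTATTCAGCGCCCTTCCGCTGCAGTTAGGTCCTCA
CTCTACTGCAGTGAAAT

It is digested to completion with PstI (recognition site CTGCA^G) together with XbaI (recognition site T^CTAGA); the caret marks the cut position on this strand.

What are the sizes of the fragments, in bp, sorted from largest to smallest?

68, 67, 47, 22, 7, 6 bp

PstI sites (CTGCAG) start at positions 2, 69, 184, 206.
PstI cuts after base 5 of each site (before the last base), so after positions 6, 73, 188, 210.
The XbaI site (TCTAGA) starts at position 141.
XbaI cuts after the first base of each site, so after position 141.
Combined cut positions: 6, 73, 141, 188, 210.
Linear molecule, 5 cuts → 6 fragments:
  1–6 → 6 bp
  7–73 → 67 bp
  74–141 → 68 bp
  142–188 → 47 bp
  189–210 → 22 bp
  211–217 → 7 bp
Sorted largest to smallest: 68, 67, 47, 22, 7, 6 bp.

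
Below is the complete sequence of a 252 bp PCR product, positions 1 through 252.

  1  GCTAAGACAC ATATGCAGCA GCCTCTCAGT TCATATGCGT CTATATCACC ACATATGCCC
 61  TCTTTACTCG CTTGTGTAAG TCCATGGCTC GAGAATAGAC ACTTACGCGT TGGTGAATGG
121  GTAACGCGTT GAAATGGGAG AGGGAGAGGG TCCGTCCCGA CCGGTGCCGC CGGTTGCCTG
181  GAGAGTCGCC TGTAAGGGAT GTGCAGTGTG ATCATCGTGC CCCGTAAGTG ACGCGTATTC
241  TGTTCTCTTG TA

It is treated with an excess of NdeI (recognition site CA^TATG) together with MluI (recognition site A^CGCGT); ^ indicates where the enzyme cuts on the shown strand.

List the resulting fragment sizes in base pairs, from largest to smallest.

107, 52, 22, 21, 20, 19, 11 bp

NdeI sites (CATATG) start at positions 10, 32, 52.
NdeI cuts after base 2 of each site, so after positions 11, 33, 53.
MluI sites (ACGCGT) start at positions 105, 124, 231.
MluI cuts after the first base of each site, so after positions 105, 124, 231.
Combined cut positions: 11, 33, 53, 105, 124, 231.
Linear molecule, 6 cuts → 7 fragments:
  1–11 → 11 bp
  12–33 → 22 bp
  34–53 → 20 bp
  54–105 → 52 bp
  106–124 → 19 bp
  125–231 → 107 bp
  232–252 → 21 bp
Sorted largest to smallest: 107, 52, 22, 21, 20, 19, 11 bp.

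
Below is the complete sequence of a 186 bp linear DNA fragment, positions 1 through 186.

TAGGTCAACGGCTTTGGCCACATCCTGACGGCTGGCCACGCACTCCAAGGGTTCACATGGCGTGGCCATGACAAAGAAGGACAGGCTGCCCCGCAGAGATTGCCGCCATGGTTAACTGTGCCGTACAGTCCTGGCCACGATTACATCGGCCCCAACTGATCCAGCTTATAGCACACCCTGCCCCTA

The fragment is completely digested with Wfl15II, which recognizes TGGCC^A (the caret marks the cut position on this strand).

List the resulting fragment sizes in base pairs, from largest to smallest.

Wfl15II sites (TGGCCA) start at positions 15, 33, 63, 132.
Wfl15II cuts after base 5 of each site (before the last base), so after positions 19, 37, 67, 136.
Linear molecule, 4 cuts → 5 fragments:
  1–19 → 19 bp
  20–37 → 18 bp
  38–67 → 30 bp
  68–136 → 69 bp
  137–186 → 50 bp
Sorted largest to smallest: 69, 50, 30, 19, 18 bp.

69, 50, 30, 19, 18 bp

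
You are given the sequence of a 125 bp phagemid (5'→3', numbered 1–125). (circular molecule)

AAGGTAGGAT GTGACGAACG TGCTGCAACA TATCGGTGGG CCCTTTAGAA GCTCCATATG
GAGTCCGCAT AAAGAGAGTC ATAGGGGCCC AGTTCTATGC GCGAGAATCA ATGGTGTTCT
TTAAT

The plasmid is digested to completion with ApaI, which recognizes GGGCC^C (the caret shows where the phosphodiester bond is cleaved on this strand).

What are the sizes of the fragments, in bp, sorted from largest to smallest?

78, 47 bp

ApaI sites (GGGCCC) start at positions 38, 85.
ApaI cuts after base 5 of each site (before the last base), so after positions 42, 89.
Circular molecule, 2 cuts → 2 fragments:
  43–89 → 47 bp
  90–125 then 1–42 → 36 + 42 = 78 bp
Sorted largest to smallest: 78, 47 bp.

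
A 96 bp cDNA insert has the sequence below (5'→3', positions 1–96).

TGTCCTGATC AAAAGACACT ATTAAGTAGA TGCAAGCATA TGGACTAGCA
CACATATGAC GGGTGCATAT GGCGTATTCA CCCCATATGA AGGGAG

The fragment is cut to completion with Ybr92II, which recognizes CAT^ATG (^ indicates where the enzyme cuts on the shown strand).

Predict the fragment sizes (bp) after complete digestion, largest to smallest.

39, 18, 16, 13, 10 bp

Ybr92II sites (CATATG) start at positions 37, 53, 66, 84.
Ybr92II cuts after base 3 of each site, so after positions 39, 55, 68, 86.
Linear molecule, 4 cuts → 5 fragments:
  1–39 → 39 bp
  40–55 → 16 bp
  56–68 → 13 bp
  69–86 → 18 bp
  87–96 → 10 bp
Sorted largest to smallest: 39, 18, 16, 13, 10 bp.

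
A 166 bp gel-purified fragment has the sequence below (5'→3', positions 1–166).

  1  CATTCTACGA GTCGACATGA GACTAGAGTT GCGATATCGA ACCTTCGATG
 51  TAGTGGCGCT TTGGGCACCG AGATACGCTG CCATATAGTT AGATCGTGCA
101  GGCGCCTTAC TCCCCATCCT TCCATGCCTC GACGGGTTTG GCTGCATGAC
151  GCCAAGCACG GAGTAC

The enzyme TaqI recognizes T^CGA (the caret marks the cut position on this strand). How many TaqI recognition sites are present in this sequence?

4

TCGA occurs starting at positions 12, 37, 45, 129.
TaqI cuts at 4 sites.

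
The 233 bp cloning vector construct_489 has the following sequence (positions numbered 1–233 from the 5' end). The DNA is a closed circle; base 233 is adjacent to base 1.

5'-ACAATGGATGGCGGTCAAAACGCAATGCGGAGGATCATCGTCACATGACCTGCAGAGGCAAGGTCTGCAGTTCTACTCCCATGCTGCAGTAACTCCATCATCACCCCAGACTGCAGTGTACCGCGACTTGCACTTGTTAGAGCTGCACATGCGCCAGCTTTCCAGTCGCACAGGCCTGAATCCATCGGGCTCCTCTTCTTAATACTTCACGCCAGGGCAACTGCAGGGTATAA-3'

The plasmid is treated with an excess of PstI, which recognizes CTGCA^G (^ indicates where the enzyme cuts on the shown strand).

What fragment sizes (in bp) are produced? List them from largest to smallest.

110, 62, 27, 19, 15 bp

PstI sites (CTGCAG) start at positions 50, 65, 84, 111, 221.
PstI cuts after base 5 of each site (before the last base), so after positions 54, 69, 88, 115, 225.
Circular molecule, 5 cuts → 5 fragments:
  55–69 → 15 bp
  70–88 → 19 bp
  89–115 → 27 bp
  116–225 → 110 bp
  226–233 then 1–54 → 8 + 54 = 62 bp
Sorted largest to smallest: 110, 62, 27, 19, 15 bp.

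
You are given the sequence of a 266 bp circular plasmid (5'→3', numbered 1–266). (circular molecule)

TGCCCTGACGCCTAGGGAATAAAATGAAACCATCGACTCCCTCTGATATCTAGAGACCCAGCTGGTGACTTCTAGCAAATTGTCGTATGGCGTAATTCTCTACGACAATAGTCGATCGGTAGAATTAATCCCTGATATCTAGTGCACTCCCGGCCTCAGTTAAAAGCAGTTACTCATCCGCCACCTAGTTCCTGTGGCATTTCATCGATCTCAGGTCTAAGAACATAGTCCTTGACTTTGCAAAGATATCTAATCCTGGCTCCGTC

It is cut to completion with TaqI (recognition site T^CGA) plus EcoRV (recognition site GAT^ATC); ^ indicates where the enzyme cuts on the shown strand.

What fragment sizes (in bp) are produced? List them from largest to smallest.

69, 65, 52, 42, 24, 14 bp

TaqI sites (TCGA) start at positions 33, 112, 205.
TaqI cuts after the first base of each site, so after positions 33, 112, 205.
EcoRV sites (GATATC) start at positions 45, 134, 245.
EcoRV cuts after base 3 of each site, so after positions 47, 136, 247.
Combined cut positions: 33, 47, 112, 136, 205, 247.
Circular molecule, 6 cuts → 6 fragments:
  34–47 → 14 bp
  48–112 → 65 bp
  113–136 → 24 bp
  137–205 → 69 bp
  206–247 → 42 bp
  248–266 then 1–33 → 19 + 33 = 52 bp
Sorted largest to smallest: 69, 65, 52, 42, 24, 14 bp.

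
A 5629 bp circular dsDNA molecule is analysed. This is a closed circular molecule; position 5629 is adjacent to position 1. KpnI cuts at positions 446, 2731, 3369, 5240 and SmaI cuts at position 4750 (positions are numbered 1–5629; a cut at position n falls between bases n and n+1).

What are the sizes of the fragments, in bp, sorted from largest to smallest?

2285, 1381, 835, 638, 490 bp

Combined cut positions (sorted): 446, 2731, 3369, 4750, 5240.
Circular molecule, 5 cuts → 5 fragments:
  2731 − 446 = 2285 bp
  3369 − 2731 = 638 bp
  4750 − 3369 = 1381 bp
  5240 − 4750 = 490 bp
  wrap: 5629 − 5240 + 446 = 835 bp
Sorted largest to smallest: 2285, 1381, 835, 638, 490 bp.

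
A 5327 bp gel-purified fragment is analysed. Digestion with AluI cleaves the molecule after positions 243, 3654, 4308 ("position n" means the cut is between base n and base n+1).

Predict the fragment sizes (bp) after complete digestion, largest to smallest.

3411, 1019, 654, 243 bp

Linear molecule, 3 cuts → 4 fragments:
  243 − 0 = 243 bp
  3654 − 243 = 3411 bp
  4308 − 3654 = 654 bp
  5327 − 4308 = 1019 bp
Sorted largest to smallest: 3411, 1019, 654, 243 bp.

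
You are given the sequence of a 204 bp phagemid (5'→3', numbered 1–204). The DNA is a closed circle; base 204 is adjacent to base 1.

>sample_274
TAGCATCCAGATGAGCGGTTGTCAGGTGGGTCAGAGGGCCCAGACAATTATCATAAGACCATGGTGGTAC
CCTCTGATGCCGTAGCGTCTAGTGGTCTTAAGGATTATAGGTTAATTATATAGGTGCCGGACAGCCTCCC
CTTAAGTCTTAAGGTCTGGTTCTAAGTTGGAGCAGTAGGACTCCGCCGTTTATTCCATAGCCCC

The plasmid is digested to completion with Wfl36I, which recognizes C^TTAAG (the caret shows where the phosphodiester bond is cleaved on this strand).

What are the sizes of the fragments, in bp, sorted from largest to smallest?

153, 44, 7 bp

Wfl36I sites (CTTAAG) start at positions 97, 141, 148.
Wfl36I cuts after the first base of each site, so after positions 97, 141, 148.
Circular molecule, 3 cuts → 3 fragments:
  98–141 → 44 bp
  142–148 → 7 bp
  149–204 then 1–97 → 56 + 97 = 153 bp
Sorted largest to smallest: 153, 44, 7 bp.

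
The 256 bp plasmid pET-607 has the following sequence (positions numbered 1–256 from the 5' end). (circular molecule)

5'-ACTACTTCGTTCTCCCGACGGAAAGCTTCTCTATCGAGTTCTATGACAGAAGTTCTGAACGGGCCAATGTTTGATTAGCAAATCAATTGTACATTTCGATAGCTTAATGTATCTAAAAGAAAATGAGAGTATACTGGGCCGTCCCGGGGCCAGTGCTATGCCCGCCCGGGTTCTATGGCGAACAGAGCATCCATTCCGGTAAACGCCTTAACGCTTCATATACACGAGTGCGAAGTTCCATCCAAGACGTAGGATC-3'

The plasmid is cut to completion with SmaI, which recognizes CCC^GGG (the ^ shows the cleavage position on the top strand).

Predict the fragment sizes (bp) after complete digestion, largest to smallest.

234, 22 bp

SmaI sites (CCCGGG) start at positions 143, 165.
SmaI cuts after base 3 of each site, so after positions 145, 167.
Circular molecule, 2 cuts → 2 fragments:
  146–167 → 22 bp
  168–256 then 1–145 → 89 + 145 = 234 bp
Sorted largest to smallest: 234, 22 bp.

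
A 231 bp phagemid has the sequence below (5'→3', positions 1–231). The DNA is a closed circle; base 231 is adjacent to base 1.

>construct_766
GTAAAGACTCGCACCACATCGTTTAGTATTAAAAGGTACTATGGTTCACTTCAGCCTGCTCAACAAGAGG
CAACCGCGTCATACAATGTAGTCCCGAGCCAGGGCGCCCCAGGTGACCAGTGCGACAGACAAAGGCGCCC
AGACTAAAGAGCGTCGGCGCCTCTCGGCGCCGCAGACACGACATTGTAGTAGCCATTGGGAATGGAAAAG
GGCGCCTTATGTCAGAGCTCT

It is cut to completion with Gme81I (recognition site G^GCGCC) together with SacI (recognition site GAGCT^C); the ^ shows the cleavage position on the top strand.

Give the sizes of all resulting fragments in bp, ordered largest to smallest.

105, 45, 31, 22, 18, 10 bp

Gme81I sites (GGCGCC) start at positions 103, 134, 156, 166, 211.
Gme81I cuts after the first base of each site, so after positions 103, 134, 156, 166, 211.
The SacI site (GAGCTC) starts at position 225.
SacI cuts after base 5 of each site (before the last base), so after position 229.
Combined cut positions: 103, 134, 156, 166, 211, 229.
Circular molecule, 6 cuts → 6 fragments:
  104–134 → 31 bp
  135–156 → 22 bp
  157–166 → 10 bp
  167–211 → 45 bp
  212–229 → 18 bp
  230–231 then 1–103 → 2 + 103 = 105 bp
Sorted largest to smallest: 105, 45, 31, 22, 18, 10 bp.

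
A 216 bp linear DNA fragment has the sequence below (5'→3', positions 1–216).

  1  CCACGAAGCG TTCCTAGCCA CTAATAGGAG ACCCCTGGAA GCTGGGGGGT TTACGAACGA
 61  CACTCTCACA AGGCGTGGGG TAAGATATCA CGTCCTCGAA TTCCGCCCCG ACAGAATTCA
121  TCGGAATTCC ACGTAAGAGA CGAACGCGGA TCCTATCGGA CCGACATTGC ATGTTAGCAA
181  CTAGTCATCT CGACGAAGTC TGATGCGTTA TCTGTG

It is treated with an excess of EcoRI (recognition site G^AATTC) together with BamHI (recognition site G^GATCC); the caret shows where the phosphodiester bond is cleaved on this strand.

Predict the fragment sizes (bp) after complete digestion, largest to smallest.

98, 68, 24, 16, 10 bp

EcoRI sites (GAATTC) start at positions 98, 114, 124.
EcoRI cuts after the first base of each site, so after positions 98, 114, 124.
The BamHI site (GGATCC) starts at position 148.
BamHI cuts after the first base of each site, so after position 148.
Combined cut positions: 98, 114, 124, 148.
Linear molecule, 4 cuts → 5 fragments:
  1–98 → 98 bp
  99–114 → 16 bp
  115–124 → 10 bp
  125–148 → 24 bp
  149–216 → 68 bp
Sorted largest to smallest: 98, 68, 24, 16, 10 bp.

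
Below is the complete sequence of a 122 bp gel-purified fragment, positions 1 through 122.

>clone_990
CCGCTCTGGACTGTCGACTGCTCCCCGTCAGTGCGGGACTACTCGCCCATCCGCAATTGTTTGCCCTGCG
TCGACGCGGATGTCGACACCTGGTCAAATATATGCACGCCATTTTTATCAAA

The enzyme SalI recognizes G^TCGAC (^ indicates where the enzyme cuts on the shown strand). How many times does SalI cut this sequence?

3

GTCGAC occurs starting at positions 13, 70, 82.
SalI cuts at 3 sites.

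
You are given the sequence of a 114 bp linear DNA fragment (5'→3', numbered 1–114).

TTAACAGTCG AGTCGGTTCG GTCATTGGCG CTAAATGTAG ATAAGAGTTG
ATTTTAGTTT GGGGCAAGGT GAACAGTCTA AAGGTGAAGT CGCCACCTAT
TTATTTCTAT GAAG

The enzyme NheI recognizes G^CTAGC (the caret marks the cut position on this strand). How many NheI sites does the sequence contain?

0

No occurrence of GCTAGC is present in the sequence.
NheI does not cut: 0 sites.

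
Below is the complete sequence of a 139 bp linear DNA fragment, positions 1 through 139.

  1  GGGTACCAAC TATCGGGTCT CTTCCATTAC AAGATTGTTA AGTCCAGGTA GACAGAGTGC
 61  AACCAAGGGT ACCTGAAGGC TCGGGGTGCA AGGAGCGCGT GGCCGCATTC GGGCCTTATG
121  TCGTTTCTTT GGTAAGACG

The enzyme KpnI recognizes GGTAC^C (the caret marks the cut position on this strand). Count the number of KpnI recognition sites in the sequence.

GGTACC occurs starting at positions 2, 68.
KpnI cuts at 2 sites.

2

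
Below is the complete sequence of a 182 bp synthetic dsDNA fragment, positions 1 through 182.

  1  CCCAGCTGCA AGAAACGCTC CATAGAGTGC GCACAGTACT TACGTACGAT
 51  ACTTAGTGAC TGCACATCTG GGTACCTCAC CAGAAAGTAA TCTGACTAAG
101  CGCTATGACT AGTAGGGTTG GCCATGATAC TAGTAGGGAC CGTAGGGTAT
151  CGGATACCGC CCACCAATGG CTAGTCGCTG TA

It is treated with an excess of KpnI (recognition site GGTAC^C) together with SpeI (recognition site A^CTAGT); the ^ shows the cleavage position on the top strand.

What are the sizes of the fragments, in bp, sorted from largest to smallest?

The KpnI site (GGTACC) starts at position 71.
KpnI cuts after base 5 of each site (before the last base), so after position 75.
SpeI sites (ACTAGT) start at positions 108, 129.
SpeI cuts after the first base of each site, so after positions 108, 129.
Combined cut positions: 75, 108, 129.
Linear molecule, 3 cuts → 4 fragments:
  1–75 → 75 bp
  76–108 → 33 bp
  109–129 → 21 bp
  130–182 → 53 bp
Sorted largest to smallest: 75, 53, 33, 21 bp.

75, 53, 33, 21 bp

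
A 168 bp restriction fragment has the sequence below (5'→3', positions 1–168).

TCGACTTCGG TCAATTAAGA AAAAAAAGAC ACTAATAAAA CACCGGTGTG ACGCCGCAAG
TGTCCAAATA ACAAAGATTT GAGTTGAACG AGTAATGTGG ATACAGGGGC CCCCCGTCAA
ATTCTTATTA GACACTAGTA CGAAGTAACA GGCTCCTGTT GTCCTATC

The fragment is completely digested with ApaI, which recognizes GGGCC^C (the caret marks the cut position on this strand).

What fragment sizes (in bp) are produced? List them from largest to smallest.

111, 57 bp

The ApaI site (GGGCCC) starts at position 107.
ApaI cuts after base 5 of each site (before the last base), so after position 111.
Linear molecule, 1 cut → 2 fragments:
  1–111 → 111 bp
  112–168 → 57 bp
Sorted largest to smallest: 111, 57 bp.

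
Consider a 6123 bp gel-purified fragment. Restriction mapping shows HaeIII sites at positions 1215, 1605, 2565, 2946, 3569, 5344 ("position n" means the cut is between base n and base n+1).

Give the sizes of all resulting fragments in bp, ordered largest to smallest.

Linear molecule, 6 cuts → 7 fragments:
  1215 − 0 = 1215 bp
  1605 − 1215 = 390 bp
  2565 − 1605 = 960 bp
  2946 − 2565 = 381 bp
  3569 − 2946 = 623 bp
  5344 − 3569 = 1775 bp
  6123 − 5344 = 779 bp
Sorted largest to smallest: 1775, 1215, 960, 779, 623, 390, 381 bp.

1775, 1215, 960, 779, 623, 390, 381 bp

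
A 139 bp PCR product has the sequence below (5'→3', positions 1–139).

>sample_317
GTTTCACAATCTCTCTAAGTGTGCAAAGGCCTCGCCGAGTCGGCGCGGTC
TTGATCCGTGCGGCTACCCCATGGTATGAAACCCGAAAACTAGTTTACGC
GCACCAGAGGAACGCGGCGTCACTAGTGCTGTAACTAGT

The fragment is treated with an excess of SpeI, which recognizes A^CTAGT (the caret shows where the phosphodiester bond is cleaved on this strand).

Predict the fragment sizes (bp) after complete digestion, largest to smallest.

SpeI sites (ACTAGT) start at positions 89, 122, 134.
SpeI cuts after the first base of each site, so after positions 89, 122, 134.
Linear molecule, 3 cuts → 4 fragments:
  1–89 → 89 bp
  90–122 → 33 bp
  123–134 → 12 bp
  135–139 → 5 bp
Sorted largest to smallest: 89, 33, 12, 5 bp.

89, 33, 12, 5 bp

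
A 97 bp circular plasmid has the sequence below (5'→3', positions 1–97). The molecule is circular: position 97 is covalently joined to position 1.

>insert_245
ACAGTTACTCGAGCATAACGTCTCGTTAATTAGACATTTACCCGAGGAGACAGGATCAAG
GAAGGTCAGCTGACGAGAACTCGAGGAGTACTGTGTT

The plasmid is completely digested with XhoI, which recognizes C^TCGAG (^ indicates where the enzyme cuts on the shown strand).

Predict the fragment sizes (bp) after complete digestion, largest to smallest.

72, 25 bp

XhoI sites (CTCGAG) start at positions 8, 80.
XhoI cuts after the first base of each site, so after positions 8, 80.
Circular molecule, 2 cuts → 2 fragments:
  9–80 → 72 bp
  81–97 then 1–8 → 17 + 8 = 25 bp
Sorted largest to smallest: 72, 25 bp.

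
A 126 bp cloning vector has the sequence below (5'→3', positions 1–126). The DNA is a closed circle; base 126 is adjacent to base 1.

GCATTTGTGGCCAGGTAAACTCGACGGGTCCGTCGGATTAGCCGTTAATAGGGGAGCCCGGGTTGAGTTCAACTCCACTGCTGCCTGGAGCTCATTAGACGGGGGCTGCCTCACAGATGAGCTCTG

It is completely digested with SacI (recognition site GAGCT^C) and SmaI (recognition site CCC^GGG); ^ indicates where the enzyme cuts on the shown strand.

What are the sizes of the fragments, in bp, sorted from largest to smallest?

SacI sites (GAGCTC) start at positions 88, 119.
SacI cuts after base 5 of each site (before the last base), so after positions 92, 123.
The SmaI site (CCCGGG) starts at position 57.
SmaI cuts after base 3 of each site, so after position 59.
Combined cut positions: 59, 92, 123.
Circular molecule, 3 cuts → 3 fragments:
  60–92 → 33 bp
  93–123 → 31 bp
  124–126 then 1–59 → 3 + 59 = 62 bp
Sorted largest to smallest: 62, 33, 31 bp.

62, 33, 31 bp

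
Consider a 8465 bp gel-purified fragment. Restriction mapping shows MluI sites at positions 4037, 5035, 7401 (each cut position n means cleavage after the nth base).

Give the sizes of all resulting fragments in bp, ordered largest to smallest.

4037, 2366, 1064, 998 bp

Linear molecule, 3 cuts → 4 fragments:
  4037 − 0 = 4037 bp
  5035 − 4037 = 998 bp
  7401 − 5035 = 2366 bp
  8465 − 7401 = 1064 bp
Sorted largest to smallest: 4037, 2366, 1064, 998 bp.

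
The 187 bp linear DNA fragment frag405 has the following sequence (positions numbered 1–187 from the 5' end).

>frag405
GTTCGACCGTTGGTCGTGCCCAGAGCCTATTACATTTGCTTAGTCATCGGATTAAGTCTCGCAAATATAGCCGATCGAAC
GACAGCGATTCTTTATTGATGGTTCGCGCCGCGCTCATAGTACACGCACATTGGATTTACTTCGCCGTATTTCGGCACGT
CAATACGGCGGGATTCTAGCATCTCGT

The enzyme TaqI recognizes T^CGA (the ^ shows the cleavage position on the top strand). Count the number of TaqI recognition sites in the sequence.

TCGA occurs starting at positions 3, 75.
TaqI cuts at 2 sites.

2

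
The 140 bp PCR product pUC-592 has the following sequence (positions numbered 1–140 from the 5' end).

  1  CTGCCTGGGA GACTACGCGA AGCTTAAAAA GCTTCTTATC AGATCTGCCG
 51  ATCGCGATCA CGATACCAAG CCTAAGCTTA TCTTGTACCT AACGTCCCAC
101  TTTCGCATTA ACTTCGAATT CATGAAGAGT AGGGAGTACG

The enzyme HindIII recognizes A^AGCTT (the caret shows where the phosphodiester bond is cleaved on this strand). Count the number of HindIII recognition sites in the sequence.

3

AAGCTT occurs starting at positions 20, 29, 74.
HindIII cuts at 3 sites.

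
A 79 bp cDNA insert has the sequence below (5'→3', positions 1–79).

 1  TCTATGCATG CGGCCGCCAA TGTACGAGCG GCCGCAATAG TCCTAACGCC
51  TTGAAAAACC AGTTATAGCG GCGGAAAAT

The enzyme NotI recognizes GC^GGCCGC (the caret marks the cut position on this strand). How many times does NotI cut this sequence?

GCGGCCGC occurs starting at positions 10, 28.
NotI cuts at 2 sites.

2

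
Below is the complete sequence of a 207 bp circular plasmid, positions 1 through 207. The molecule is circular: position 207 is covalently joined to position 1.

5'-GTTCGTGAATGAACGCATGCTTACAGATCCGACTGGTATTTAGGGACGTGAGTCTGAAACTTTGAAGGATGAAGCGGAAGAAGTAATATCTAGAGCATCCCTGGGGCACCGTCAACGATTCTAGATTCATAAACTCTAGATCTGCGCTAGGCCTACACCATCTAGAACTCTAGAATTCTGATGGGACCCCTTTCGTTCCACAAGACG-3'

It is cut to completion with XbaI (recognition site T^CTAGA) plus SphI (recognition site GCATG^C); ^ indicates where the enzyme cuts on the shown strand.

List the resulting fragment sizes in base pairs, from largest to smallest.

XbaI sites (TCTAGA) start at positions 89, 120, 135, 161, 169.
XbaI cuts after the first base of each site, so after positions 89, 120, 135, 161, 169.
The SphI site (GCATGC) starts at position 15.
SphI cuts after base 5 of each site (before the last base), so after position 19.
Combined cut positions: 19, 89, 120, 135, 161, 169.
Circular molecule, 6 cuts → 6 fragments:
  20–89 → 70 bp
  90–120 → 31 bp
  121–135 → 15 bp
  136–161 → 26 bp
  162–169 → 8 bp
  170–207 then 1–19 → 38 + 19 = 57 bp
Sorted largest to smallest: 70, 57, 31, 26, 15, 8 bp.

70, 57, 31, 26, 15, 8 bp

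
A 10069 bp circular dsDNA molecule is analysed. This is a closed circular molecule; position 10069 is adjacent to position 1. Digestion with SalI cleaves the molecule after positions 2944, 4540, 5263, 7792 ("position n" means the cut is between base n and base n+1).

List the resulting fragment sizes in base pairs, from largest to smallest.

5221, 2529, 1596, 723 bp

Circular molecule, 4 cuts → 4 fragments:
  4540 − 2944 = 1596 bp
  5263 − 4540 = 723 bp
  7792 − 5263 = 2529 bp
  wrap: 10069 − 7792 + 2944 = 5221 bp
Sorted largest to smallest: 5221, 2529, 1596, 723 bp.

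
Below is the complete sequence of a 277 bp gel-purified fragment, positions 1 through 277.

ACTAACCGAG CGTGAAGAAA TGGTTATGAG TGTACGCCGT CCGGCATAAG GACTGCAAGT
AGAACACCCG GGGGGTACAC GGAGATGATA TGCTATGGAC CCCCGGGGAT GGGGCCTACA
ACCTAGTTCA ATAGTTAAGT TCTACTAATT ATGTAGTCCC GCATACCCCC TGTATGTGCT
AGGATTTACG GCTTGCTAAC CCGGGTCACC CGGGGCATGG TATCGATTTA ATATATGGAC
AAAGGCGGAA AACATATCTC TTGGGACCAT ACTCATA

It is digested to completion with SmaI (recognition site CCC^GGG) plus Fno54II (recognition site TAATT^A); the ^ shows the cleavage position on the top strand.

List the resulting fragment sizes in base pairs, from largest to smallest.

SmaI sites (CCCGGG) start at positions 67, 102, 200, 209.
SmaI cuts after base 3 of each site, so after positions 69, 104, 202, 211.
The Fno54II site (TAATTA) starts at position 146.
Fno54II cuts after base 5 of each site (before the last base), so after position 150.
Combined cut positions: 69, 104, 150, 202, 211.
Linear molecule, 5 cuts → 6 fragments:
  1–69 → 69 bp
  70–104 → 35 bp
  105–150 → 46 bp
  151–202 → 52 bp
  203–211 → 9 bp
  212–277 → 66 bp
Sorted largest to smallest: 69, 66, 52, 46, 35, 9 bp.

69, 66, 52, 46, 35, 9 bp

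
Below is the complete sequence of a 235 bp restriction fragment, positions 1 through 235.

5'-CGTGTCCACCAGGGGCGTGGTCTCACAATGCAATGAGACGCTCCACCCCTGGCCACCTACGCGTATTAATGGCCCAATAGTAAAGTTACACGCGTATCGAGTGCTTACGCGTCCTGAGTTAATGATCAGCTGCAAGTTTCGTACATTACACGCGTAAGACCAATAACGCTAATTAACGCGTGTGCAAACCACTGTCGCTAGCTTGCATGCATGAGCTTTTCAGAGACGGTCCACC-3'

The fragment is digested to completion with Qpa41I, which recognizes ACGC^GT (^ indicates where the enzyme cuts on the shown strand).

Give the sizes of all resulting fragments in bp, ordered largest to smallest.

62, 56, 43, 31, 26, 17 bp

Qpa41I sites (ACGCGT) start at positions 59, 90, 107, 150, 176.
Qpa41I cuts after base 4 of each site, so after positions 62, 93, 110, 153, 179.
Linear molecule, 5 cuts → 6 fragments:
  1–62 → 62 bp
  63–93 → 31 bp
  94–110 → 17 bp
  111–153 → 43 bp
  154–179 → 26 bp
  180–235 → 56 bp
Sorted largest to smallest: 62, 56, 43, 31, 26, 17 bp.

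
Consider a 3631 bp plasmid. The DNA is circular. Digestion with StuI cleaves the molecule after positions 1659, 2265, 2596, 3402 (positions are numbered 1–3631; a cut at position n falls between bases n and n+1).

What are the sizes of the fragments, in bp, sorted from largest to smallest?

Circular molecule, 4 cuts → 4 fragments:
  2265 − 1659 = 606 bp
  2596 − 2265 = 331 bp
  3402 − 2596 = 806 bp
  wrap: 3631 − 3402 + 1659 = 1888 bp
Sorted largest to smallest: 1888, 806, 606, 331 bp.

1888, 806, 606, 331 bp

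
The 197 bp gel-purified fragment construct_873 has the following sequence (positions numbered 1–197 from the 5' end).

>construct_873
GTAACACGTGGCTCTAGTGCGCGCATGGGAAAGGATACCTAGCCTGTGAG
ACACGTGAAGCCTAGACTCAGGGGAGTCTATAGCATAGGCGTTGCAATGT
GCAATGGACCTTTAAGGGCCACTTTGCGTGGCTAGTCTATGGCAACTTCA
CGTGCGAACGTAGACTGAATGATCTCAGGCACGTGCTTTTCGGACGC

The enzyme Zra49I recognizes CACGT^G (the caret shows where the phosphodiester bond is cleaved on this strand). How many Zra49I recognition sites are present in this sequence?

CACGTG occurs starting at positions 5, 52, 149, 180.
Zra49I cuts at 4 sites.

4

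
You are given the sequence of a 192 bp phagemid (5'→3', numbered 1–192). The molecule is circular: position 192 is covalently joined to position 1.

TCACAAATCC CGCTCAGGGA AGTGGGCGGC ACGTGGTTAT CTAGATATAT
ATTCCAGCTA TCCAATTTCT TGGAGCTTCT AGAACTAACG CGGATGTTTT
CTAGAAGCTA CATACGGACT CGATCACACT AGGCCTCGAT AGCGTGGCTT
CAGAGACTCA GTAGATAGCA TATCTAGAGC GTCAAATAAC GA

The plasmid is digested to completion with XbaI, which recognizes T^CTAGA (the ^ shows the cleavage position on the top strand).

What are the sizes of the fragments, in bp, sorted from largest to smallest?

73, 59, 38, 22 bp

XbaI sites (TCTAGA) start at positions 40, 78, 100, 173.
XbaI cuts after the first base of each site, so after positions 40, 78, 100, 173.
Circular molecule, 4 cuts → 4 fragments:
  41–78 → 38 bp
  79–100 → 22 bp
  101–173 → 73 bp
  174–192 then 1–40 → 19 + 40 = 59 bp
Sorted largest to smallest: 73, 59, 38, 22 bp.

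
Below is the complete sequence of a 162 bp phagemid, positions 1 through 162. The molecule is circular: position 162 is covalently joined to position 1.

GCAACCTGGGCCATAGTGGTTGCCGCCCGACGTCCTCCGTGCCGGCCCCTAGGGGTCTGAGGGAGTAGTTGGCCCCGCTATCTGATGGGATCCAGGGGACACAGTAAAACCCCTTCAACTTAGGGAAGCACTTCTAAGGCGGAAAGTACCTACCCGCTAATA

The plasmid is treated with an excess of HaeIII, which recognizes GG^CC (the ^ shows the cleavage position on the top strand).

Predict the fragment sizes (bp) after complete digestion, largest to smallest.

100, 35, 27 bp

HaeIII sites (GGCC) start at positions 9, 44, 71.
HaeIII cuts after base 2 of each site, so after positions 10, 45, 72.
Circular molecule, 3 cuts → 3 fragments:
  11–45 → 35 bp
  46–72 → 27 bp
  73–162 then 1–10 → 90 + 10 = 100 bp
Sorted largest to smallest: 100, 35, 27 bp.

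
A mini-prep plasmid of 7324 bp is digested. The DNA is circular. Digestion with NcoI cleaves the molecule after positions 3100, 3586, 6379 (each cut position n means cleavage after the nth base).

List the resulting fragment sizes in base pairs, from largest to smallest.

4045, 2793, 486 bp

Circular molecule, 3 cuts → 3 fragments:
  3586 − 3100 = 486 bp
  6379 − 3586 = 2793 bp
  wrap: 7324 − 6379 + 3100 = 4045 bp
Sorted largest to smallest: 4045, 2793, 486 bp.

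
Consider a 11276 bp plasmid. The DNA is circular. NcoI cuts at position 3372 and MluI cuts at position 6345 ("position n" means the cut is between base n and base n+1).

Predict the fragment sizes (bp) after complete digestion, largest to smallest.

Combined cut positions (sorted): 3372, 6345.
Circular molecule, 2 cuts → 2 fragments:
  6345 − 3372 = 2973 bp
  wrap: 11276 − 6345 + 3372 = 8303 bp
Sorted largest to smallest: 8303, 2973 bp.

8303, 2973 bp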